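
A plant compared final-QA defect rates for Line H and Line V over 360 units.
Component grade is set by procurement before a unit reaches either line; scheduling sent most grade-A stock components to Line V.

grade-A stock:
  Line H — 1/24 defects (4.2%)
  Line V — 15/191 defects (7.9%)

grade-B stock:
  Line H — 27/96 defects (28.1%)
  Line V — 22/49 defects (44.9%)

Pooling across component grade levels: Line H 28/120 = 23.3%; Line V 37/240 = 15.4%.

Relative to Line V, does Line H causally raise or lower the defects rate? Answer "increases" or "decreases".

decreases

Line H is lower inside every component grade stratum but Line V is lower in aggregate. Whether to stratify depends on how component grade relates to the line.
Component grade satisfies the back-door criterion: it is not a descendant of the line, and it blocks the spurious path from line to outcome. Adjusting for it (i.e., using the within-component grade rates) gives the causal effect.
Within each level — grade-A stock: 4.2% vs 7.9%; grade-B stock: 28.1% vs 44.9% — Line H is lower every time.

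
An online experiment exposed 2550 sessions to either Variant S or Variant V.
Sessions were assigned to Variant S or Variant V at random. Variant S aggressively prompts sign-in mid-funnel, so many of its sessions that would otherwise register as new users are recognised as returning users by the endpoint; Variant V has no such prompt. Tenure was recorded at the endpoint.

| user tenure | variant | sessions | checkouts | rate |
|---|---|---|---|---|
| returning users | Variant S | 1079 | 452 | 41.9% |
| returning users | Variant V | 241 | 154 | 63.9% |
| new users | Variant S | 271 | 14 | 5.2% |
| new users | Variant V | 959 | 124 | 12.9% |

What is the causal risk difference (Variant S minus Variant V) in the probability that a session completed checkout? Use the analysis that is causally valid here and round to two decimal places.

+0.11

The stratified and pooled comparisons disagree (Variant V wins within each user tenure; Variant S wins overall), so the answer turns on the causal role of user tenure.
User tenure lies on the pathway variant → user tenure → outcome, so adjusting for it blocks the indirect effect. For the total causal effect of variant, use the unadjusted pooled rates.
The causal difference is the pooled difference: 0.345 − 0.232 = +0.114.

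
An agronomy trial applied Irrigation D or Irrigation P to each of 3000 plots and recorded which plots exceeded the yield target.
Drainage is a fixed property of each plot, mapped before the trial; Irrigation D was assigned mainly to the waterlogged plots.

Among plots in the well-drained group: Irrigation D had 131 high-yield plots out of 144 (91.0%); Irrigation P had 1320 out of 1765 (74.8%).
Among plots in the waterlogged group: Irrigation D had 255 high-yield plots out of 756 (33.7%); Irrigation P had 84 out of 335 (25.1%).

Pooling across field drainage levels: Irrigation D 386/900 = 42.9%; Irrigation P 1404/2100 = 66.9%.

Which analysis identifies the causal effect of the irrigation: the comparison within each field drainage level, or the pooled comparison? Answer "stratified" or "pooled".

stratified

The imbalance in field drainage arose from how plots were allocated, not from anything the irrigation did; and field drainage independently affects the outcome. The pooled gap is confounded — condition on field drainage.
Within each level — well-drained: 91.0% vs 74.8%; waterlogged: 33.7% vs 25.1% — Irrigation D is higher every time.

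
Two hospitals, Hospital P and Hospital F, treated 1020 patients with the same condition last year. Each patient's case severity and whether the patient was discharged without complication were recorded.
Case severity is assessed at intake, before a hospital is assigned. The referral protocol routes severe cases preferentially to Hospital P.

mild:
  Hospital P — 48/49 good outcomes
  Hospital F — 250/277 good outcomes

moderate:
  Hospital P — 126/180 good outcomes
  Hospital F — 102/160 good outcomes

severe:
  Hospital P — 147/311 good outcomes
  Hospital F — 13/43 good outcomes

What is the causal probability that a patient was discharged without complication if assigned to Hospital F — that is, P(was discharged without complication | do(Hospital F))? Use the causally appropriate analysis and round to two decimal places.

Case severity differs across hospitals for reasons unrelated to any effect of the hospital itself, and it separately predicts the outcome — a classic confounder. We must compare within case severity levels.
Standardising Hospital F to the population case severity mix: 0.320·250/277 + 0.333·102/160 + 0.347·13/43 = 0.606.

0.61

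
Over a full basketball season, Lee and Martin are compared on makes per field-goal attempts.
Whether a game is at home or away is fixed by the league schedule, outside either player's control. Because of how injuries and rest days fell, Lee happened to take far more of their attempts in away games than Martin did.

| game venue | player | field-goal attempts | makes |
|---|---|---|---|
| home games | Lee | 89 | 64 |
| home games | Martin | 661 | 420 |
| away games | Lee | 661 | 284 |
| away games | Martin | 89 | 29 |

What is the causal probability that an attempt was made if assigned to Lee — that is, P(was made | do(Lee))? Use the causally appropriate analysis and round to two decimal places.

0.57

The stratified and pooled comparisons disagree (Lee wins within each game venue; Martin wins overall), so the answer turns on the causal role of game venue.
Game venue satisfies the back-door criterion: it is not a descendant of the player, and it blocks the spurious path from player to outcome. Adjusting for it (i.e., using the within-game venue rates) gives the causal effect.
Standardising Lee to the population game venue mix: 0.500·64/89 + 0.500·284/661 = 0.574.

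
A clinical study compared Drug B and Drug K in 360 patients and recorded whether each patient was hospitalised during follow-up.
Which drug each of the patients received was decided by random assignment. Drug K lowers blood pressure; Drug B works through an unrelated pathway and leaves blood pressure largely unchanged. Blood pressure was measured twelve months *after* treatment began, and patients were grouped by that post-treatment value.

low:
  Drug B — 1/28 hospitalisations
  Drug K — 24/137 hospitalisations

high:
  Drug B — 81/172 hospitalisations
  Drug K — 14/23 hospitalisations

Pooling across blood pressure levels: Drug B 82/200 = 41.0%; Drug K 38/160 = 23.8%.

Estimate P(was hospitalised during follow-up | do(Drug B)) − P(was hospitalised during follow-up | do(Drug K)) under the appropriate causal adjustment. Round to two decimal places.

Blood pressure is downstream of the drug. One should not condition on a consequence of treatment, so the overall rates are the right comparison.
The causal difference is the pooled difference: 0.410 − 0.237 = +0.172.

+0.17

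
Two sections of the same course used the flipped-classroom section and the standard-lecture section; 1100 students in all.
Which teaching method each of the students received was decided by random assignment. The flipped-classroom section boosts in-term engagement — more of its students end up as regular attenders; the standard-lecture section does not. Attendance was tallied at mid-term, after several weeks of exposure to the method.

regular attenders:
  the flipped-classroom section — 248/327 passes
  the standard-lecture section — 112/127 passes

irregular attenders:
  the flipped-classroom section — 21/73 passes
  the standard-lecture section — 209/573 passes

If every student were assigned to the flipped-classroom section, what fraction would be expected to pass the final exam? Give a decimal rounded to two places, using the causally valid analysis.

Stratifying would compare teaching methods among students the teaching methods themselves sorted into mid-term attendance groups — a form of selection on an intermediate. The unconditioned pooled rates give the total causal effect.
So P(outcome | do(the flipped-classroom section)) is just the pooled rate for the flipped-classroom section: 269/400 = 0.672.

0.67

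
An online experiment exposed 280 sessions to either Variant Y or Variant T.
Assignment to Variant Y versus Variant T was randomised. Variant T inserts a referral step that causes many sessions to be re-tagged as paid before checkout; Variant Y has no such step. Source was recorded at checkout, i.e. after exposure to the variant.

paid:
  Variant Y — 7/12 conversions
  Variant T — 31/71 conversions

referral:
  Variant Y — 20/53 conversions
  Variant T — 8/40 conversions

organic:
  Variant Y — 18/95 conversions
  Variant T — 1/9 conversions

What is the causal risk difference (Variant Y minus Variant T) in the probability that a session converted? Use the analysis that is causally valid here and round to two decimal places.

Traffic source is recorded after the variant and is itself shifted by it — it sits on the causal path from variant to outcome. Conditioning on a mediator would strip out part of the effect we want; the pooled comparison gives the total causal effect.
The causal difference is the pooled difference: 0.281 − 0.333 = -0.052.

-0.05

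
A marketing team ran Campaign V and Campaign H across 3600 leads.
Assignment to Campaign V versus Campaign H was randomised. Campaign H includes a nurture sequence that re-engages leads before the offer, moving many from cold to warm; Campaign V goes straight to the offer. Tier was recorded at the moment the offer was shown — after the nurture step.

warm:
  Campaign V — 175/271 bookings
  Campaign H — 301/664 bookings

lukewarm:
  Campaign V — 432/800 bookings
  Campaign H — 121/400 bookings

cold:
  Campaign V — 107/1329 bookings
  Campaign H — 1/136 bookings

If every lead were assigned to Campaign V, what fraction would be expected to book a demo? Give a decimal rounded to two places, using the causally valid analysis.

Engagement tier here is a post-treatment variable shaped by the campaign; conditioning on it would introduce bias rather than remove it. The overall comparison is the causal one.
So P(outcome | do(Campaign V)) is just the pooled rate for Campaign V: 714/2400 = 0.297.

0.30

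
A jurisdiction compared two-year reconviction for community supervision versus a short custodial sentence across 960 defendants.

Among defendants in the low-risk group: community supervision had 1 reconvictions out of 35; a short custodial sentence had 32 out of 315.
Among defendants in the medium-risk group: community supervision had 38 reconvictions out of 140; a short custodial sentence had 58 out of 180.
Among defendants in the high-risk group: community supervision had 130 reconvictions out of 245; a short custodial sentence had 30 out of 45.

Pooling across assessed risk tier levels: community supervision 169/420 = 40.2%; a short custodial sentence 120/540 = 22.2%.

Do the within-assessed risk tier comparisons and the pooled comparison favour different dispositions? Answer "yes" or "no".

Within each assessed risk tier level (low-risk 2.9% vs 10.2%; medium-risk 27.1% vs 32.2%; high-risk 53.1% vs 66.7%), community supervision has the lower rate every time. Pooled: 40.2% vs 22.2% — a short custodial sentence has the lower rate overall. The two comparisons disagree.

yes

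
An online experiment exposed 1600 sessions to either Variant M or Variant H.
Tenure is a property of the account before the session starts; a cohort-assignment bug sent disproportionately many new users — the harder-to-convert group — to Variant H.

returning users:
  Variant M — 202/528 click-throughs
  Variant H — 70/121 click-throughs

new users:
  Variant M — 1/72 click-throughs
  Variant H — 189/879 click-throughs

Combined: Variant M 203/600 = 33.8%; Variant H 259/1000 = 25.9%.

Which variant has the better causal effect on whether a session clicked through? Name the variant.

Variant H

The imbalance in user tenure arose from how sessions were allocated, not from anything the variant did; and user tenure independently affects the outcome. The pooled gap is confounded — condition on user tenure.
Within each level — returning users: 38.3% vs 57.9%; new users: 1.4% vs 21.5% — Variant H is higher every time.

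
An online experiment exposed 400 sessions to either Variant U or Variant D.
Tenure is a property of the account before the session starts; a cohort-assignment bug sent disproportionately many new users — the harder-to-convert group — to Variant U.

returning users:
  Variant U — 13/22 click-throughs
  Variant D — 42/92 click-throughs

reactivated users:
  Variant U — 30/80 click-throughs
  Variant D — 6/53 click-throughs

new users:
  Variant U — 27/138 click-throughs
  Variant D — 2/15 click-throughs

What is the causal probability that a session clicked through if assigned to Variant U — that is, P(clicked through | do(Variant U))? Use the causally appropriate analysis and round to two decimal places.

User tenure differs across variants for reasons unrelated to any effect of the variant itself, and it separately predicts the outcome — a classic confounder. We must compare within user tenure levels.
Standardising Variant U to the population user tenure mix: 0.285·13/22 + 0.333·30/80 + 0.383·27/138 = 0.368.

0.37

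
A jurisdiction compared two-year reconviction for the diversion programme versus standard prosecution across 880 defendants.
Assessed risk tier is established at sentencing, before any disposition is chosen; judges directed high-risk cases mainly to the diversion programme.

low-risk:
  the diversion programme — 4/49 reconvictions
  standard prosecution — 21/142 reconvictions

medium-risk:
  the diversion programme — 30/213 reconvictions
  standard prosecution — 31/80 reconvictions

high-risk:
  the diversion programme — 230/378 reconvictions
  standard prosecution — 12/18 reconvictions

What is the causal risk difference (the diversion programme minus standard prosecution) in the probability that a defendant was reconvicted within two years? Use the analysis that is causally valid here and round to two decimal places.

-0.12

Within every assessed risk tier level the diversion programme has the lower rate, yet pooled standard prosecution does — Simpson's reversal.
Since assessed risk tier is a pre-existing factor (not a product of the disposition) and it affects the outcome on its own, it is a confounder. The stratified rates, not the pooled rate, identify the causal effect.
Adjusting over the population distribution of assessed risk tier: 0.217·(0.082−0.148) + 0.333·(0.141−0.388) + 0.450·(0.608−0.667) = -0.123.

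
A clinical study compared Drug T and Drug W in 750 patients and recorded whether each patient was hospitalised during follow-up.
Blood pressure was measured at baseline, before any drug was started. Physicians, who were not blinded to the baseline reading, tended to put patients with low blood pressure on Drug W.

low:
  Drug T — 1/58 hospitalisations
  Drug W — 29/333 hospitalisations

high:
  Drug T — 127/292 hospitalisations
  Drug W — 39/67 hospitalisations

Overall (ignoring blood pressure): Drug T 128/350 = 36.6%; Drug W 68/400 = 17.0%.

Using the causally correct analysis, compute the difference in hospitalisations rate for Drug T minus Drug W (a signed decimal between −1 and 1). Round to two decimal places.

-0.11

Nothing the drug does changes blood pressure; the imbalance is an allocation artefact. With blood pressure also predicting the outcome, the pooled figure is confounded, and the within-stratum comparison is the causal one.
Adjusting over the population distribution of blood pressure: 0.521·(0.017−0.087) + 0.479·(0.435−0.582) = -0.107.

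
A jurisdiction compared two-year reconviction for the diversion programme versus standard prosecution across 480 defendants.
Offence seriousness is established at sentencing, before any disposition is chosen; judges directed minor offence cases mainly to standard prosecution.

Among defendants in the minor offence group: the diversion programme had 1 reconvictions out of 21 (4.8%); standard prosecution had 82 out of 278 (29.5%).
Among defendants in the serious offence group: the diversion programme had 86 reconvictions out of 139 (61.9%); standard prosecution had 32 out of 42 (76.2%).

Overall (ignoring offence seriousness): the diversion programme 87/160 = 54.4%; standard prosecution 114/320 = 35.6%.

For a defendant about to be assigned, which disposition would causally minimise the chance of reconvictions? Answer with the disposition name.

the diversion programme

Offence seriousness satisfies the back-door criterion: it is not a descendant of the disposition, and it blocks the spurious path from disposition to outcome. Adjusting for it (i.e., using the within-offence seriousness rates) gives the causal effect.
Within each level — minor offence: 4.8% vs 29.5%; serious offence: 61.9% vs 76.2% — the diversion programme is lower every time.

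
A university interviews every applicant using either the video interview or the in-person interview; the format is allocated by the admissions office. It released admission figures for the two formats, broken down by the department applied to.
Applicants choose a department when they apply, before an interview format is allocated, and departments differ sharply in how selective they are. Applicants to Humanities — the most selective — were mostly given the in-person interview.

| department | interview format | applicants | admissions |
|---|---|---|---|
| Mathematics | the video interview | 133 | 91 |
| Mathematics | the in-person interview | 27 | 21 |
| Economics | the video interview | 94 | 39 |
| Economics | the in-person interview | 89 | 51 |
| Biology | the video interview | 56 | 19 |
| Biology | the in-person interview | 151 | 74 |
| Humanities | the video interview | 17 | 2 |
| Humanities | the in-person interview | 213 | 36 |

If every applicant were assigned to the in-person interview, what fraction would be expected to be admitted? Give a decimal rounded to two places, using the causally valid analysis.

Department satisfies the back-door criterion: it is not a descendant of the interview format, and it blocks the spurious path from interview format to outcome. Adjusting for it (i.e., using the within-department rates) gives the causal effect.
Standardising the in-person interview to the population department mix: 0.205·21/27 + 0.235·51/89 + 0.265·74/151 + 0.295·36/213 = 0.474.

0.47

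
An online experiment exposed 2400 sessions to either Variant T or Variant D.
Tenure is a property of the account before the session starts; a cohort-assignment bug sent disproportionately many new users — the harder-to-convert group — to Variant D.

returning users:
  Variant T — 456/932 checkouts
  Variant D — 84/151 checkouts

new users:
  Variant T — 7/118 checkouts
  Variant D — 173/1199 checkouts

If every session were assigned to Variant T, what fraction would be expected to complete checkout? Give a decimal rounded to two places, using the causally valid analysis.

User tenure is set before the variant has any effect — it is not caused by the variant — and it independently drives the outcome. That makes it a confounder, so the causal comparison is within user tenure levels.
Standardising Variant T to the population user tenure mix: 0.451·456/932 + 0.549·7/118 = 0.253.

0.25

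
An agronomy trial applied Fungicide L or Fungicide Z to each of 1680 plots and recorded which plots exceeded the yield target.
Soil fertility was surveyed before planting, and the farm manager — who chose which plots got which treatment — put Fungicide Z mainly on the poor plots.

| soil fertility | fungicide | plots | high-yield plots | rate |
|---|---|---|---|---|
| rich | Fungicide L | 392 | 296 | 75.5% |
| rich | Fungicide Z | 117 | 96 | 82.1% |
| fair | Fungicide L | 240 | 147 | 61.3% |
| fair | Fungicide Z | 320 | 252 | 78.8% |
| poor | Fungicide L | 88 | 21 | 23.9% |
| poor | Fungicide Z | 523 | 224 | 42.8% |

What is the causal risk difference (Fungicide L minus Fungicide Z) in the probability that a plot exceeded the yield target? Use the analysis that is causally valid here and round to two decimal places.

-0.15

Within every soil fertility level Fungicide Z has the higher rate, yet pooled Fungicide L does — Simpson's reversal.
Soil fertility is set before the fungicide has any effect — it is not caused by the fungicide — and it independently drives the outcome. That makes it a confounder, so the causal comparison is within soil fertility levels.
Adjusting over the population distribution of soil fertility: 0.303·(0.755−0.821) + 0.333·(0.613−0.787) + 0.364·(0.239−0.428) = -0.147.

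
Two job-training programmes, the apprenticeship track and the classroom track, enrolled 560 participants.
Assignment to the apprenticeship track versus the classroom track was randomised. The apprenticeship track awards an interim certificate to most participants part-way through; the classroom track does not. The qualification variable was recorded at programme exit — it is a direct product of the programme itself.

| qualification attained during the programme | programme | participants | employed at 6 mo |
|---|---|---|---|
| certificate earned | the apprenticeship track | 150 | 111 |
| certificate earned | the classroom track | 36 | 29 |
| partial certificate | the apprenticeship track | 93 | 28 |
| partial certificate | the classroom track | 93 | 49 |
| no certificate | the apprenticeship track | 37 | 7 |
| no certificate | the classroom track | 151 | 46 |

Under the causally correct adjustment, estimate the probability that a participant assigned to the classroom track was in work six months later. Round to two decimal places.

the classroom track is higher inside every qualification attained during the programme stratum but the apprenticeship track is higher in aggregate. Whether to stratify depends on how qualification attained during the programme relates to the programme.
Qualification attained during the programme is downstream of the programme. One should not condition on a consequence of treatment, so the overall rates are the right comparison.
So P(outcome | do(the classroom track)) is just the pooled rate for the classroom track: 124/280 = 0.443.

0.44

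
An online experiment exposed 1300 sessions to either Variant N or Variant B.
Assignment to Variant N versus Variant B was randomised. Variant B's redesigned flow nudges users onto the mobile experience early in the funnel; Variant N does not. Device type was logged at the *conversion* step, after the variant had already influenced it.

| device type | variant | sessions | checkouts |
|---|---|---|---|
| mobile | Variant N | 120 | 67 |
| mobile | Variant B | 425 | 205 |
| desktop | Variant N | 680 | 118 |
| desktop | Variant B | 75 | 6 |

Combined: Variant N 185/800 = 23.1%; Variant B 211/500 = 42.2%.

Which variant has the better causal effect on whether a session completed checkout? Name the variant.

Variant B

Device type is downstream of the variant. One should not condition on a consequence of treatment, so the overall rates are the right comparison.
Pooled: Variant N 23.1% vs Variant B 42.2%; Variant B is higher overall.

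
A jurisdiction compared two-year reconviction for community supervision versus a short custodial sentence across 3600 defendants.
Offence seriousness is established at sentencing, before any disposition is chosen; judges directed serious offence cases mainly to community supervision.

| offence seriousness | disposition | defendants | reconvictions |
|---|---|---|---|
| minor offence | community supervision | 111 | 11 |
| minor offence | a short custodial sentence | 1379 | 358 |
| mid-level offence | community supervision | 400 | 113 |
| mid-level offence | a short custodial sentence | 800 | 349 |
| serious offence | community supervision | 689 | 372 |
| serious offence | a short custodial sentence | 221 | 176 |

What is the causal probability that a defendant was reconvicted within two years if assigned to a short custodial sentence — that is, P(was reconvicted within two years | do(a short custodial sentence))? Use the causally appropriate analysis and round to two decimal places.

Here offence seriousness is a common cause — it drives both which disposition a case falls under and the outcome. The crude comparison mixes populations; the stratum-specific rates are the causally relevant ones.
Standardising a short custodial sentence to the population offence seriousness mix: 0.414·358/1379 + 0.333·349/800 + 0.253·176/221 = 0.454.

0.45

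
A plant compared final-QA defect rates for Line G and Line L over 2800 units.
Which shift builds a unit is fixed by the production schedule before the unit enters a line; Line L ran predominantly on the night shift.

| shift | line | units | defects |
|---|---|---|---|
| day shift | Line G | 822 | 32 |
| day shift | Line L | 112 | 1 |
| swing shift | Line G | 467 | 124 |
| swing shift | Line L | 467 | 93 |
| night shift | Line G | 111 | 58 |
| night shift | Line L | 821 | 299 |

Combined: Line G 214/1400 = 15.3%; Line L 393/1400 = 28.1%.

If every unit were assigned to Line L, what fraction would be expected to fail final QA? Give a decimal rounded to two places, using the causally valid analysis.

Shift is set before the line has any effect — it is not caused by the line — and it independently drives the outcome. That makes it a confounder, so the causal comparison is within shift levels.
Standardising Line L to the population shift mix: 0.334·1/112 + 0.334·93/467 + 0.333·299/821 = 0.191.

0.19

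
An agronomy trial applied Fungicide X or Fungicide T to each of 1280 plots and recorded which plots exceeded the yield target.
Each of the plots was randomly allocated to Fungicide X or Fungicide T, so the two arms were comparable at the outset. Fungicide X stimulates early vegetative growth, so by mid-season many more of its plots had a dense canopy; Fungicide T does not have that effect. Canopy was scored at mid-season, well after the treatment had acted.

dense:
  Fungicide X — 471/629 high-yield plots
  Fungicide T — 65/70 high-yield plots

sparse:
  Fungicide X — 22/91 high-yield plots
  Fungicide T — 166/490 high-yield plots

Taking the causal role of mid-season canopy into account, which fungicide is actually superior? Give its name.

Fungicide X

The mid-season canopy-specific comparison favours Fungicide T throughout, but the pooled figures favour Fungicide X. The question is whether to condition on mid-season canopy.
Mid-season canopy here is a post-treatment variable shaped by the fungicide; conditioning on it would introduce bias rather than remove it. The overall comparison is the causal one.
Pooled: Fungicide X 68.5% vs Fungicide T 41.2%; Fungicide X is higher overall.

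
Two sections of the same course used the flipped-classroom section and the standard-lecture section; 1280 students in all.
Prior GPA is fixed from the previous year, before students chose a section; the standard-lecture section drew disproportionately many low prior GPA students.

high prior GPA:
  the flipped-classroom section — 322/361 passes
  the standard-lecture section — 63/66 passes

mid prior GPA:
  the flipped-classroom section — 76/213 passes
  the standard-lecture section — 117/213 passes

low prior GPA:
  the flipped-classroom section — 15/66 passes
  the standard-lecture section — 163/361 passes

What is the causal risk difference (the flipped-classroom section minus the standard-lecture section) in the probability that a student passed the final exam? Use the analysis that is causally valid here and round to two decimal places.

-0.16

Nothing the teaching method does changes prior GPA band; the imbalance is an allocation artefact. With prior GPA band also predicting the outcome, the pooled figure is confounded, and the within-stratum comparison is the causal one.
Adjusting over the population distribution of prior GPA band: 0.334·(0.892−0.955) + 0.333·(0.357−0.549) + 0.334·(0.227−0.452) = -0.160.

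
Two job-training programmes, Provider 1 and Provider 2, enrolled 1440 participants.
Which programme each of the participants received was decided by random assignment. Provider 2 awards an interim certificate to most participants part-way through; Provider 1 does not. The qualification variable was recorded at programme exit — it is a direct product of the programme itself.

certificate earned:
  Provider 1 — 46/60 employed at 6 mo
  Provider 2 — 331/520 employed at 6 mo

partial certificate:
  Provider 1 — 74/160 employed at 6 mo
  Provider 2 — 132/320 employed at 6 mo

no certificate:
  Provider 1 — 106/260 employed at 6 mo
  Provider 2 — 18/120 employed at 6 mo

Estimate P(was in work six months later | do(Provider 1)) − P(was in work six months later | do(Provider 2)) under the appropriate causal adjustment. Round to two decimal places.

-0.03

Within every qualification attained during the programme level Provider 1 has the higher rate, yet pooled Provider 2 does — Simpson's reversal.
Qualification attained during the programme here is a post-treatment variable shaped by the programme; conditioning on it would introduce bias rather than remove it. The overall comparison is the causal one.
The causal difference is the pooled difference: 0.471 − 0.501 = -0.030.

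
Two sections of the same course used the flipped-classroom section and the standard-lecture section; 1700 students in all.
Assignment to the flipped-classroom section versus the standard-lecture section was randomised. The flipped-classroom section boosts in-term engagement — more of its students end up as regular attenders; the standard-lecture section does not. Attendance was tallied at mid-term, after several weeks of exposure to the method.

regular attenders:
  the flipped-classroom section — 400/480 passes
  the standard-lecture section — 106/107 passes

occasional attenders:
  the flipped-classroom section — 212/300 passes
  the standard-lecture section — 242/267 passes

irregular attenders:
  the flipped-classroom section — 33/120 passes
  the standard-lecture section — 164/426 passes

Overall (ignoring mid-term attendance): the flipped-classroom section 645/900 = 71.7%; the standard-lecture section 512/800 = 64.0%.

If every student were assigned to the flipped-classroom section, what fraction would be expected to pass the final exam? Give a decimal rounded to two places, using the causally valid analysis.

Mid-term attendance lies on the pathway teaching method → mid-term attendance → outcome, so adjusting for it blocks the indirect effect. For the total causal effect of teaching method, use the unadjusted pooled rates.
So P(outcome | do(the flipped-classroom section)) is just the pooled rate for the flipped-classroom section: 645/900 = 0.717.

0.72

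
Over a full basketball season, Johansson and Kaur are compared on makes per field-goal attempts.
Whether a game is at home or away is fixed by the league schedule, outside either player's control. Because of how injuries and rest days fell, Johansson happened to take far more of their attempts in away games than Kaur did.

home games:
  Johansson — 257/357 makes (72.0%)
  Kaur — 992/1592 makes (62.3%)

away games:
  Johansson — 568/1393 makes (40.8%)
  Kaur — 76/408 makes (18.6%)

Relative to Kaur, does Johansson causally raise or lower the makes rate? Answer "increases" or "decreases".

increases

Game venue is set before the player has any effect — it is not caused by the player — and it independently drives the outcome. That makes it a confounder, so the causal comparison is within game venue levels.
Within each level — home games: 72.0% vs 62.3%; away games: 40.8% vs 18.6% — Johansson is higher every time.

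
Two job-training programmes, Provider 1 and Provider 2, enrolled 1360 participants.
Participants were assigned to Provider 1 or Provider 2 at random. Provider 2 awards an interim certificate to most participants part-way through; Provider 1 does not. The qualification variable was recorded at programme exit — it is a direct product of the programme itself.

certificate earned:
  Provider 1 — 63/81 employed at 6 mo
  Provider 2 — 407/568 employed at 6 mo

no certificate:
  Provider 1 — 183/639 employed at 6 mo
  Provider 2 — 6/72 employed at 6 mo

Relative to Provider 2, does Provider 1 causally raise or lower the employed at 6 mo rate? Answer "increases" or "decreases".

The stratified and pooled comparisons disagree (Provider 1 wins within each qualification attained during the programme; Provider 2 wins overall), so the answer turns on the causal role of qualification attained during the programme.
Qualification attained during the programme is downstream of the programme. One should not condition on a consequence of treatment, so the overall rates are the right comparison.
Pooled: Provider 1 34.2% vs Provider 2 64.5%; Provider 2 is higher overall.

decreases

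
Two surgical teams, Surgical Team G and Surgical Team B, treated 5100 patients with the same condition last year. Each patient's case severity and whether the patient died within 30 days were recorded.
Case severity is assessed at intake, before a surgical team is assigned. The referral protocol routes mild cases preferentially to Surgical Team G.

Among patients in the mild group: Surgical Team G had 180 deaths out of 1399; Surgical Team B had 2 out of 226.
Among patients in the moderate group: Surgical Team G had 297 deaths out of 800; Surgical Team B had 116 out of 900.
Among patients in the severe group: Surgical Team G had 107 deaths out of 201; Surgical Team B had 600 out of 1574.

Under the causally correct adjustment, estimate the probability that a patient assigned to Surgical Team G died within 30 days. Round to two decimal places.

0.35

The imbalance in case severity arose from how patients were allocated, not from anything the surgical team did; and case severity independently affects the outcome. The pooled gap is confounded — condition on case severity.
Standardising Surgical Team G to the population case severity mix: 0.319·180/1399 + 0.333·297/800 + 0.348·107/201 = 0.350.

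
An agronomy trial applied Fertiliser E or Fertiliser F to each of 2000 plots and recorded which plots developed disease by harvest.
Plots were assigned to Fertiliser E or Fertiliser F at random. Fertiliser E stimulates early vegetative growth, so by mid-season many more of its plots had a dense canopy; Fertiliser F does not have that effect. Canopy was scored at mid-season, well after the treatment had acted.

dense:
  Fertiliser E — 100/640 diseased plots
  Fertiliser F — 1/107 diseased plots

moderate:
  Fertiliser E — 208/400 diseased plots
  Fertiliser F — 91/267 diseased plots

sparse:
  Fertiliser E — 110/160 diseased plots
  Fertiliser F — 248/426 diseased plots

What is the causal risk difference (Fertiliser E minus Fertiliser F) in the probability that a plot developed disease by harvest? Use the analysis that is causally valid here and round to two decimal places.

Because the fertiliser influences mid-season canopy, mid-season canopy is a post-treatment mediator, not a confounder. Stratifying on it would bias the estimate; the causal effect is the crude pooled difference.
The causal difference is the pooled difference: 0.348 − 0.425 = -0.077.

-0.08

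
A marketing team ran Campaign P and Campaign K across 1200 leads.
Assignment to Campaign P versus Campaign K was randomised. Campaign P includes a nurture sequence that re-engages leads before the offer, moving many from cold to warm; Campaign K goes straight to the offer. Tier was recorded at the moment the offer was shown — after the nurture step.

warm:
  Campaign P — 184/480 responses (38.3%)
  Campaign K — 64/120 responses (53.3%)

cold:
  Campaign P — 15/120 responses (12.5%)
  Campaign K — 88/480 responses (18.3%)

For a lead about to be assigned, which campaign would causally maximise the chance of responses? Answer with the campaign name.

Campaign P

The distribution of engagement tier is itself part of what the campaign does — it is an intermediate outcome. Holding it fixed would remove that part of the effect; the total effect is the pooled difference.
Pooled: Campaign P 33.2% vs Campaign K 25.3%; Campaign P is higher overall.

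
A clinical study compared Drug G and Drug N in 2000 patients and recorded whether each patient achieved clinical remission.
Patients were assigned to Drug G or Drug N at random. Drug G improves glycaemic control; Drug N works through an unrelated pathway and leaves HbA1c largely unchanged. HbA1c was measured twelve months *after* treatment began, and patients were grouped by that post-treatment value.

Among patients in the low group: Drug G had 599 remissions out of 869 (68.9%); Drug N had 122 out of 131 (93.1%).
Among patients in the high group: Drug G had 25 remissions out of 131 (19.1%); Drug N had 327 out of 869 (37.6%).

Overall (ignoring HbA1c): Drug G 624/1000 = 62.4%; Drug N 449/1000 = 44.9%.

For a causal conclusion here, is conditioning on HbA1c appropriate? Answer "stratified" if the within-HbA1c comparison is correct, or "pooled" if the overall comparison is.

Drug N is higher inside every HbA1c stratum but Drug G is higher in aggregate. Whether to stratify depends on how HbA1c relates to the drug.
HbA1c lies on the pathway drug → HbA1c → outcome, so adjusting for it blocks the indirect effect. For the total causal effect of drug, use the unadjusted pooled rates.
Pooled: Drug G 62.4% vs Drug N 44.9%; Drug G is higher overall.

pooled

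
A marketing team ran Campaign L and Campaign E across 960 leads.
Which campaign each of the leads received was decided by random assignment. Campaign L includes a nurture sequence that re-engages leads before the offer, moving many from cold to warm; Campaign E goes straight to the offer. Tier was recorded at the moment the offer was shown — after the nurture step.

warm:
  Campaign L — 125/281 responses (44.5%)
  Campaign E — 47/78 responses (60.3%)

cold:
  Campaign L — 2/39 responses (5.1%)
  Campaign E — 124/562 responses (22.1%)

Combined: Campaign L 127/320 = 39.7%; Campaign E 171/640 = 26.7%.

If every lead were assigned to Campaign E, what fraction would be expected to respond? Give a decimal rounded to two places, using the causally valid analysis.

0.27

Because the campaign influences engagement tier, engagement tier is a post-treatment mediator, not a confounder. Stratifying on it would bias the estimate; the causal effect is the crude pooled difference.
So P(outcome | do(Campaign E)) is just the pooled rate for Campaign E: 171/640 = 0.267.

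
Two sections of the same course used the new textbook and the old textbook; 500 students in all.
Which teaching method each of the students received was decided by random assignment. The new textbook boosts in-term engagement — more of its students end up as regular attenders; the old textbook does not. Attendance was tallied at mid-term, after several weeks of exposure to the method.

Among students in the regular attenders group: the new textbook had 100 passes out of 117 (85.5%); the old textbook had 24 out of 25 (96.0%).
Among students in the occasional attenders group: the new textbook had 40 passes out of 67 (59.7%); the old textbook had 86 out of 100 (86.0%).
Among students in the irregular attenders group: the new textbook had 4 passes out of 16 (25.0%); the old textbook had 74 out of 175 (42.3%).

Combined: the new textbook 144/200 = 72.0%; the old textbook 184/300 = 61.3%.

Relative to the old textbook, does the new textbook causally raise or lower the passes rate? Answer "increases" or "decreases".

increases

The stratified and pooled comparisons disagree (the old textbook wins within each mid-term attendance; the new textbook wins overall), so the answer turns on the causal role of mid-term attendance.
Stratifying would compare teaching methods among students the teaching methods themselves sorted into mid-term attendance groups — a form of selection on an intermediate. The unconditioned pooled rates give the total causal effect.
Pooled: the new textbook 72.0% vs the old textbook 61.3%; the new textbook is higher overall.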